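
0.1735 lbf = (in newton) 0.7718. Check: 1 lbf = 4.4482216 N, so 0.1735 lbf = 0.1735 * 4.4482216 = 0.77176645 N. 0.77176645 N = 0.77176645 newton ≈ 0.7718 newton (4 s.f.).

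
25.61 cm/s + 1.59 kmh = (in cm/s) 1 cm/s = 0.01 m/s, so 25.61 cm/s = 25.61 * 0.01 = 0.2561 m/s. 1 kmh = 0.27777778 m/s, so 1.59 kmh = 1.59 * 0.27777778 = 0.44166667 m/s. Sum: 0.2561 + 0.44166667 = 0.69776667 m/s. 1 cm/s = 0.01 m/s, so 0.69776667 m/s = 0.69776667 / 0.01 = 69.776667 cm/s ≈ 69.78 cm/s (4 s.f.). Final answer: 69.78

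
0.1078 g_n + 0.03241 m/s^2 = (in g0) 1 g_n = 9.80665 m/s^2, so 0.1078 g_n = 0.1078 * 9.80665 = 1.0571569 m/s^2. 0.03241 m/s^2 is already in m/s^2. Sum: 1.0571569 + 0.03241 = 1.0895669 m/s^2. 1 g0 = 9.80665 m/s^2, so 1.0895669 m/s^2 = 1.0895669 / 9.80665 = 0.1111049 g0 ≈ 0.1111 g0 (4 s.f.). Final answer: 0.1111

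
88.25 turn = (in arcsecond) 1.144e+08. Check: 1 turn = 6.2831853 rad, so 88.25 turn = 88.25 * 6.2831853 = 554.4911 rad. 1 arcsecond = 4.8481368e-06 rad, so 554.4911 rad = 554.4911 / 4.8481368e-06 = 1.14372e+08 arcsecond ≈ 1.144e+08 arcsecond (4 s.f.).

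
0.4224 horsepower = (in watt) 315. Check: 1 horsepower = 745.69987 W, so 0.4224 horsepower = 0.4224 * 745.69987 = 314.98363 W. 314.98363 W = 314.98363 watt ≈ 315 watt (4 s.f.).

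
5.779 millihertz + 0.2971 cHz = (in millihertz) 8.75. Check: 1 millihertz = 0.001 Hz, so 5.779 millihertz = 5.779 * 0.001 = 0.005779 Hz. 1 cHz = 0.01 Hz, so 0.2971 cHz = 0.2971 * 0.01 = 0.002971 Hz. Sum: 0.005779 + 0.002971 = 0.00875 Hz. 1 millihertz = 0.001 Hz, so 0.00875 Hz = 0.00875 / 0.001 = 8.75 millihertz.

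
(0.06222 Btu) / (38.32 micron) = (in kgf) 1 Btu = 1055.0559 J, so 0.06222 Btu = 0.06222 * 1055.0559 = 65.645575 J. 1 micron = 1e-06 m, so 38.32 micron = 38.32 * 1e-06 = 3.832e-05 m. Combine: 65.645575 J / 3.832e-05 m = 1713089.1 N. 1 kgf = 9.80665 N, so 1713089.1 N = 1713089.1 / 9.80665 = 174686.48 kgf ≈ 1.747e+05 kgf (4 s.f.). Final answer: 1.747e+05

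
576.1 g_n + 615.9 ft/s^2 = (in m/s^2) 5837. Check: 1 g_n = 9.80665 m/s^2, so 576.1 g_n = 576.1 * 9.80665 = 5649.6111 m/s^2. 1 ft/s^2 = 0.3048 m/s^2, so 615.9 ft/s^2 = 615.9 * 0.3048 = 187.72632 m/s^2. Sum: 5649.6111 + 187.72632 = 5837.3374 m/s^2. Result: 5837.3374 m/s^2 ≈ 5837 m/s^2 (4 s.f.).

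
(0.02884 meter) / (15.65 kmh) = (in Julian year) 2.102e-10. Check: 0.02884 meter = 0.02884 m. 1 kmh = 0.27777778 m/s, so 15.65 kmh = 15.65 * 0.27777778 = 4.3472222 m/s. Combine: 0.02884 m / 4.3472222 m/s = 0.0066341214 s. 1 Julian year = 31557600 s, so 0.0066341214 s = 0.0066341214 / 31557600 = 2.1022262e-10 Julian year ≈ 2.102e-10 Julian year (4 s.f.).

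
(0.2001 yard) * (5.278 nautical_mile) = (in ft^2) 1 yard = 0.9144 m, so 0.2001 yard = 0.2001 * 0.9144 = 0.18297144 m. 1 nautical_mile = 1852 m, so 5.278 nautical_mile = 5.278 * 1852 = 9774.856 m. Combine: 0.18297144 m * 9774.856 m = 1788.5195 m^2. 1 ft^2 = 0.09290304 m^2, so 1788.5195 m^2 = 1788.5195 / 0.09290304 = 19251.463 ft^2 ≈ 1.925e+04 ft^2 (4 s.f.). Final answer: 1.925e+04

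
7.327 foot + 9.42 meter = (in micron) 1.165e+07. Check: 1 foot = 0.3048 m, so 7.327 foot = 7.327 * 0.3048 = 2.2332696 m. 9.42 meter = 9.42 m. Sum: 2.2332696 + 9.42 = 11.65327 m. 1 micron = 1e-06 m, so 11.65327 m = 11.65327 / 1e-06 = 11653270 micron ≈ 1.165e+07 micron (4 s.f.).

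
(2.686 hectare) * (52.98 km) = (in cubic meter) 1 hectare = 10000 m^2, so 2.686 hectare = 2.686 * 10000 = 26860 m^2. 1 km = 1000 m, so 52.98 km = 52.98 * 1000 = 52980 m. Combine: 26860 m^2 * 52980 m = 1.4230428e+09 m^3. 1.4230428e+09 m^3 = 1.4230428e+09 cubic meter ≈ 1.423e+09 cubic meter (4 s.f.). Final answer: 1.423e+09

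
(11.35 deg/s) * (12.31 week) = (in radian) 1 deg/s = 0.017453293 rad/s, so 11.35 deg/s = 11.35 * 0.017453293 = 0.19809487 rad/s. 1 week = 604800 s, so 12.31 week = 12.31 * 604800 = 7445088 s. Combine: 0.19809487 rad/s * 7445088 s = 1474833.7 rad. 1474833.7 rad = 1474833.7 radian ≈ 1.475e+06 radian (4 s.f.). Final answer: 1.475e+06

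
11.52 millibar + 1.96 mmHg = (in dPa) 1 millibar = 100 Pa, so 11.52 millibar = 11.52 * 100 = 1152 Pa. 1 mmHg = 133.32237 Pa, so 1.96 mmHg = 1.96 * 133.32237 = 261.31184 Pa. Sum: 1152 + 261.31184 = 1413.3118 Pa. 1 dPa = 0.1 Pa, so 1413.3118 Pa = 1413.3118 / 0.1 = 14133.118 dPa ≈ 1.413e+04 dPa (4 s.f.). Final answer: 1.413e+04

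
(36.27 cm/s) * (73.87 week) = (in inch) 6.38e+08. Check: 1 cm/s = 0.01 m/s, so 36.27 cm/s = 36.27 * 0.01 = 0.3627 m/s. 1 week = 604800 s, so 73.87 week = 73.87 * 604800 = 44676576 s. Combine: 0.3627 m/s * 44676576 s = 16204194 m. 1 inch = 0.0254 m, so 16204194 m = 16204194 / 0.0254 = 6.379604e+08 inch ≈ 6.38e+08 inch (4 s.f.).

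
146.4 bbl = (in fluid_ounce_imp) 1 bbl = 0.15898729 m^3, so 146.4 bbl = 146.4 * 0.15898729 = 23.27574 m^3. 1 fluid_ounce_imp = 2.8413063e-05 m^3, so 23.27574 m^3 = 23.27574 / 2.8413063e-05 = 819191.52 fluid_ounce_imp ≈ 8.192e+05 fluid_ounce_imp (4 s.f.). Final answer: 8.192e+05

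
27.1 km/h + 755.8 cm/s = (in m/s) 15.09. Check: 1 km/h = 0.27777778 m/s, so 27.1 km/h = 27.1 * 0.27777778 = 7.5277778 m/s. 1 cm/s = 0.01 m/s, so 755.8 cm/s = 755.8 * 0.01 = 7.558 m/s. Sum: 7.5277778 + 7.558 = 15.085778 m/s. Result: 15.085778 m/s ≈ 15.09 m/s (4 s.f.).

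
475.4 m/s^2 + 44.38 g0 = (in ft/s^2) 475.4 m/s^2 is already in m/s^2. 1 g0 = 9.80665 m/s^2, so 44.38 g0 = 44.38 * 9.80665 = 435.21913 m/s^2. Sum: 475.4 + 435.21913 = 910.61913 m/s^2. 1 ft/s^2 = 0.3048 m/s^2, so 910.61913 m/s^2 = 910.61913 / 0.3048 = 2987.5956 ft/s^2 ≈ 2988 ft/s^2 (4 s.f.). Final answer: 2988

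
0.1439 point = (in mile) 1 point = 0.00035277778 m, so 0.1439 point = 0.1439 * 0.00035277778 = 5.0764722e-05 m. 1 mile = 1609.344 m, so 5.0764722e-05 m = 5.0764722e-05 / 1609.344 = 3.1543736e-08 mile ≈ 3.154e-08 mile (4 s.f.). Final answer: 3.154e-08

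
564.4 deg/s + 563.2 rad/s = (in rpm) 5472. Check: 1 deg/s = 0.017453293 rad/s, so 564.4 deg/s = 564.4 * 0.017453293 = 9.8506383 rad/s. 563.2 rad/s is already in rad/s. Sum: 9.8506383 + 563.2 = 573.05064 rad/s. 1 rpm = 0.10471976 rad/s, so 573.05064 rad/s = 573.05064 / 0.10471976 = 5472.2305 rpm ≈ 5472 rpm (4 s.f.).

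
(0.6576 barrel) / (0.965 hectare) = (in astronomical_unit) 1 barrel = 0.15898729 m^3, so 0.6576 barrel = 0.6576 * 0.15898729 = 0.10455005 m^3. 1 hectare = 10000 m^2, so 0.965 hectare = 0.965 * 10000 = 9650 m^2. Combine: 0.10455005 m^3 / 9650 m^2 = 1.0834202e-05 m. 1 astronomical_unit = 1.4959787e+11 m, so 1.0834202e-05 m = 1.0834202e-05 / 1.4959787e+11 = 7.2422164e-17 astronomical_unit ≈ 7.242e-17 astronomical_unit (4 s.f.). Final answer: 7.242e-17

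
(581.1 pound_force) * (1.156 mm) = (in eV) 1 pound_force = 4.4482216 N, so 581.1 pound_force = 581.1 * 4.4482216 = 2584.8616 N. 1 mm = 0.001 m, so 1.156 mm = 1.156 * 0.001 = 0.001156 m. Combine: 2584.8616 N * 0.001156 m = 2.9881 J. 1 eV = 1.6021766e-19 J, so 2.9881 J = 2.9881 / 1.6021766e-19 = 1.8650253e+19 eV ≈ 1.865e+19 eV (4 s.f.). Final answer: 1.865e+19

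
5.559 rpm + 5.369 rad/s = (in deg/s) 1 rpm = 0.10471976 rad/s, so 5.559 rpm = 5.559 * 0.10471976 = 0.58213712 rad/s. 5.369 rad/s is already in rad/s. Sum: 0.58213712 + 5.369 = 5.9511371 rad/s. 1 deg/s = 0.017453293 rad/s, so 5.9511371 rad/s = 5.9511371 / 0.017453293 = 340.97504 deg/s ≈ 341 deg/s (4 s.f.). Final answer: 341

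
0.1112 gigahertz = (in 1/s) 1 gigahertz = 1e+09 Hz, so 0.1112 gigahertz = 0.1112 * 1e+09 = 1.112e+08 Hz. 1.112e+08 Hz = 1.112e+08 1/s. Final answer: 1.112e+08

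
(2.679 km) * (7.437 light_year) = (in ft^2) 2.029e+21. Check: 1 km = 1000 m, so 2.679 km = 2.679 * 1000 = 2679 m. 1 light_year = 9.4607305e+15 m, so 7.437 light_year = 7.437 * 9.4607305e+15 = 7.0359453e+16 m. Combine: 2679 m * 7.0359453e+16 m = 1.8849297e+20 m^2. 1 ft^2 = 0.09290304 m^2, so 1.8849297e+20 m^2 = 1.8849297e+20 / 0.09290304 = 2.0289215e+21 ft^2 ≈ 2.029e+21 ft^2 (4 s.f.).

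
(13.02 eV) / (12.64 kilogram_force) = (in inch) 1 eV = 1.6021766e-19 J, so 13.02 eV = 13.02 * 1.6021766e-19 = 2.086034e-18 J. 1 kilogram_force = 9.80665 N, so 12.64 kilogram_force = 12.64 * 9.80665 = 123.95606 N. Combine: 2.086034e-18 J / 123.95606 N = 1.6828819e-20 m. 1 inch = 0.0254 m, so 1.6828819e-20 m = 1.6828819e-20 / 0.0254 = 6.6255191e-19 inch ≈ 6.626e-19 inch (4 s.f.). Final answer: 6.626e-19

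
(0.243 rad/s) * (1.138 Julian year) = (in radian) 8.727e+06. Check: 0.243 rad/s is already in rad/s. 1 Julian year = 31557600 s, so 1.138 Julian year = 1.138 * 31557600 = 35912549 s. Combine: 0.243 rad/s * 35912549 s = 8726749.4 rad. 8726749.4 rad = 8726749.4 radian ≈ 8.727e+06 radian (4 s.f.).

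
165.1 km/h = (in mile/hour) 1 km/h = 0.27777778 m/s, so 165.1 km/h = 165.1 * 0.27777778 = 45.861111 m/s. 1 mile/hour = 0.44704 m/s, so 45.861111 m/s = 45.861111 / 0.44704 = 102.58838 mile/hour ≈ 102.6 mile/hour (4 s.f.). Final answer: 102.6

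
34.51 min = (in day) 1 min = 60 s, so 34.51 min = 34.51 * 60 = 2070.6 s. 1 day = 86400 s, so 2070.6 s = 2070.6 / 86400 = 0.023965278 day ≈ 0.02397 day (4 s.f.). Final answer: 0.02397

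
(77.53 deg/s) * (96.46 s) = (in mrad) 1.305e+05. Check: 1 deg/s = 0.017453293 rad/s, so 77.53 deg/s = 77.53 * 0.017453293 = 1.3531538 rad/s. 96.46 s is already in s. Combine: 1.3531538 rad/s * 96.46 s = 130.52521 rad. 1 mrad = 0.001 rad, so 130.52521 rad = 130.52521 / 0.001 = 130525.21 mrad ≈ 1.305e+05 mrad (4 s.f.).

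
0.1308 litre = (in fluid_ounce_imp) 4.604. Check: 1 litre = 0.001 m^3, so 0.1308 litre = 0.1308 * 0.001 = 0.0001308 m^3. 1 fluid_ounce_imp = 2.8413063e-05 m^3, so 0.0001308 m^3 = 0.0001308 / 2.8413063e-05 = 4.6035164 fluid_ounce_imp ≈ 4.604 fluid_ounce_imp (4 s.f.).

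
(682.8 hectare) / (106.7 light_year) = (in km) 1 hectare = 10000 m^2, so 682.8 hectare = 682.8 * 10000 = 6828000 m^2. 1 light_year = 9.4607305e+15 m, so 106.7 light_year = 106.7 * 9.4607305e+15 = 1.0094599e+18 m. Combine: 6828000 m^2 / 1.0094599e+18 m = 6.7640128e-12 m. 1 km = 1000 m, so 6.7640128e-12 m = 6.7640128e-12 / 1000 = 6.7640128e-15 km ≈ 6.764e-15 km (4 s.f.). Final answer: 6.764e-15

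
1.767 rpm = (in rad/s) 0.185. Check: 1 rpm = 0.10471976 rad/s, so 1.767 rpm = 1.767 * 0.10471976 = 0.18503981 rad/s. Result: 0.18503981 rad/s ≈ 0.185 rad/s (4 s.f.).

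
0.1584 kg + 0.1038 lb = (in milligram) 2.055e+05. Check: 0.1584 kg is already in kg. 1 lb = 0.45359237 kg, so 0.1038 lb = 0.1038 * 0.45359237 = 0.047082888 kg. Sum: 0.1584 + 0.047082888 = 0.20548289 kg. 1 milligram = 1e-06 kg, so 0.20548289 kg = 0.20548289 / 1e-06 = 205482.89 milligram ≈ 2.055e+05 milligram (4 s.f.).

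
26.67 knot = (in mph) 30.69. Check: 1 knot = 0.51444444 m/s, so 26.67 knot = 26.67 * 0.51444444 = 13.720233 m/s. 1 mph = 0.44704 m/s, so 13.720233 m/s = 13.720233 / 0.44704 = 30.691288 mph ≈ 30.69 mph (4 s.f.).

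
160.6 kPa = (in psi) 1 kPa = 1000 Pa, so 160.6 kPa = 160.6 * 1000 = 160600 Pa. 1 psi = 6894.7573 Pa, so 160600 Pa = 160600 / 6894.7573 = 23.293061 psi ≈ 23.29 psi (4 s.f.). Final answer: 23.29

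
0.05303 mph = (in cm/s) 1 mph = 0.44704 m/s, so 0.05303 mph = 0.05303 * 0.44704 = 0.023706531 m/s. 1 cm/s = 0.01 m/s, so 0.023706531 m/s = 0.023706531 / 0.01 = 2.3706531 cm/s ≈ 2.371 cm/s (4 s.f.). Final answer: 2.371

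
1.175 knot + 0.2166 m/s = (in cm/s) 82.11. Check: 1 knot = 0.51444444 m/s, so 1.175 knot = 1.175 * 0.51444444 = 0.60447222 m/s. 0.2166 m/s is already in m/s. Sum: 0.60447222 + 0.2166 = 0.82107222 m/s. 1 cm/s = 0.01 m/s, so 0.82107222 m/s = 0.82107222 / 0.01 = 82.107222 cm/s ≈ 82.11 cm/s (4 s.f.).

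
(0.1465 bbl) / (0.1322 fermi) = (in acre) 1 bbl = 0.15898729 m^3, so 0.1465 bbl = 0.1465 * 0.15898729 = 0.023291639 m^3. 1 fermi = 1e-15 m, so 0.1322 fermi = 0.1322 * 1e-15 = 1.322e-16 m. Combine: 0.023291639 m^3 / 1.322e-16 m = 1.7618486e+14 m^2. 1 acre = 4046.8564 m^2, so 1.7618486e+14 m^2 = 1.7618486e+14 / 4046.8564 = 4.3536227e+10 acre ≈ 4.354e+10 acre (4 s.f.). Final answer: 4.354e+10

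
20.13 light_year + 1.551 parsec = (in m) 2.383e+17. Check: 1 light_year = 9.4607305e+15 m, so 20.13 light_year = 20.13 * 9.4607305e+15 = 1.904445e+17 m. 1 parsec = 3.0856776e+16 m, so 1.551 parsec = 1.551 * 3.0856776e+16 = 4.7858859e+16 m. Sum: 1.904445e+17 + 4.7858859e+16 = 2.3830336e+17 m. Result: 2.3830336e+17 m ≈ 2.383e+17 m (4 s.f.).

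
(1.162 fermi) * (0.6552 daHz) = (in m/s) 1 fermi = 1e-15 m, so 1.162 fermi = 1.162 * 1e-15 = 1.162e-15 m. 1 daHz = 10 Hz, so 0.6552 daHz = 0.6552 * 10 = 6.552 Hz. Combine: 1.162e-15 m * 6.552 Hz = 7.613424e-15 m/s. Result: 7.613424e-15 m/s ≈ 7.613e-15 m/s (4 s.f.). Final answer: 7.613e-15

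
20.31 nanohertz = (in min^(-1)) 1.219e-06. Check: 1 nanohertz = 1e-09 Hz, so 20.31 nanohertz = 20.31 * 1e-09 = 2.031e-08 Hz. 1 min^(-1) = 0.016666667 Hz, so 2.031e-08 Hz = 2.031e-08 / 0.016666667 = 1.2186e-06 min^(-1) ≈ 1.219e-06 min^(-1) (4 s.f.).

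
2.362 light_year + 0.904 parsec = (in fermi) 5.024e+31. Check: 1 light_year = 9.4607305e+15 m, so 2.362 light_year = 2.362 * 9.4607305e+15 = 2.2346245e+16 m. 1 parsec = 3.0856776e+16 m, so 0.904 parsec = 0.904 * 3.0856776e+16 = 2.7894525e+16 m. Sum: 2.2346245e+16 + 2.7894525e+16 = 5.0240771e+16 m. 1 fermi = 1e-15 m, so 5.0240771e+16 m = 5.0240771e+16 / 1e-15 = 5.0240771e+31 fermi ≈ 5.024e+31 fermi (4 s.f.).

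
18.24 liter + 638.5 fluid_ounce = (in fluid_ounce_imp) 1307. Check: 1 liter = 0.001 m^3, so 18.24 liter = 18.24 * 0.001 = 0.01824 m^3. 1 fluid_ounce = 2.957353e-05 m^3, so 638.5 fluid_ounce = 638.5 * 2.957353e-05 = 0.018882699 m^3. Sum: 0.01824 + 0.018882699 = 0.037122699 m^3. 1 fluid_ounce_imp = 2.8413063e-05 m^3, so 0.037122699 m^3 = 0.037122699 / 2.8413063e-05 = 1306.5363 fluid_ounce_imp ≈ 1307 fluid_ounce_imp (4 s.f.).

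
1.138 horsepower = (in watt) 848.6. Check: 1 horsepower = 745.69987 W, so 1.138 horsepower = 1.138 * 745.69987 = 848.60645 W. 848.60645 W = 848.60645 watt ≈ 848.6 watt (4 s.f.).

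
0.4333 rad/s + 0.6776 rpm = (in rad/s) 0.4333 rad/s is already in rad/s. 1 rpm = 0.10471976 rad/s, so 0.6776 rpm = 0.6776 * 0.10471976 = 0.070958106 rad/s. Sum: 0.4333 + 0.070958106 = 0.50425811 rad/s. Result: 0.50425811 rad/s ≈ 0.5043 rad/s (4 s.f.). Final answer: 0.5043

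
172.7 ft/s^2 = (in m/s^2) 52.64. Check: 1 ft/s^2 = 0.3048 m/s^2, so 172.7 ft/s^2 = 172.7 * 0.3048 = 52.63896 m/s^2. Result: 52.63896 m/s^2 ≈ 52.64 m/s^2 (4 s.f.).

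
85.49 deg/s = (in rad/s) 1.492. Check: 1 deg/s = 0.017453293 rad/s, so 85.49 deg/s = 85.49 * 0.017453293 = 1.492082 rad/s. Result: 1.492082 rad/s ≈ 1.492 rad/s (4 s.f.).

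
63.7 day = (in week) 9.1. Check: 1 day = 86400 s, so 63.7 day = 63.7 * 86400 = 5503680 s. 1 week = 604800 s, so 5503680 s = 5503680 / 604800 = 9.1 week.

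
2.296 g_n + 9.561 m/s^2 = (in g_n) 1 g_n = 9.80665 m/s^2, so 2.296 g_n = 2.296 * 9.80665 = 22.516068 m/s^2. 9.561 m/s^2 is already in m/s^2. Sum: 22.516068 + 9.561 = 32.077068 m/s^2. 1 g_n = 9.80665 m/s^2, so 32.077068 m/s^2 = 32.077068 / 9.80665 = 3.2709507 g_n ≈ 3.271 g_n (4 s.f.). Final answer: 3.271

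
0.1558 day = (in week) 1 day = 86400 s, so 0.1558 day = 0.1558 * 86400 = 13461.12 s. 1 week = 604800 s, so 13461.12 s = 13461.12 / 604800 = 0.022257143 week ≈ 0.02226 week (4 s.f.). Final answer: 0.02226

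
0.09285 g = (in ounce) 0.003275. Check: 1 g = 0.001 kg, so 0.09285 g = 0.09285 * 0.001 = 9.285e-05 kg. 1 ounce = 0.028349523 kg, so 9.285e-05 kg = 9.285e-05 / 0.028349523 = 0.0032751874 ounce ≈ 0.003275 ounce (4 s.f.).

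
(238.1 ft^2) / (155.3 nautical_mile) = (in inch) 0.003028. Check: 1 ft^2 = 0.09290304 m^2, so 238.1 ft^2 = 238.1 * 0.09290304 = 22.120214 m^2. 1 nautical_mile = 1852 m, so 155.3 nautical_mile = 155.3 * 1852 = 287615.6 m. Combine: 22.120214 m^2 / 287615.6 m = 7.690895e-05 m. 1 inch = 0.0254 m, so 7.690895e-05 m = 7.690895e-05 / 0.0254 = 0.0030279114 inch ≈ 0.003028 inch (4 s.f.).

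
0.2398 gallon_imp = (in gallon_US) 1 gallon_imp = 0.00454609 m^3, so 0.2398 gallon_imp = 0.2398 * 0.00454609 = 0.0010901524 m^3. 1 gallon_US = 0.0037854118 m^3, so 0.0010901524 m^3 = 0.0010901524 / 0.0037854118 = 0.28798779 gallon_US ≈ 0.288 gallon_US (4 s.f.). Final answer: 0.288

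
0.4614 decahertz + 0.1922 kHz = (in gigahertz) 1 decahertz = 10 Hz, so 0.4614 decahertz = 0.4614 * 10 = 4.614 Hz. 1 kHz = 1000 Hz, so 0.1922 kHz = 0.1922 * 1000 = 192.2 Hz. Sum: 4.614 + 192.2 = 196.814 Hz. 1 gigahertz = 1e+09 Hz, so 196.814 Hz = 196.814 / 1e+09 = 1.96814e-07 gigahertz ≈ 1.968e-07 gigahertz (4 s.f.). Final answer: 1.968e-07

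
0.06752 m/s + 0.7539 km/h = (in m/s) 0.2769. Check: 0.06752 m/s is already in m/s. 1 km/h = 0.27777778 m/s, so 0.7539 km/h = 0.7539 * 0.27777778 = 0.20941667 m/s. Sum: 0.06752 + 0.20941667 = 0.27693667 m/s. Result: 0.27693667 m/s ≈ 0.2769 m/s (4 s.f.).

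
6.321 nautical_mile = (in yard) 1 nautical_mile = 1852 m, so 6.321 nautical_mile = 6.321 * 1852 = 11706.492 m. 1 yard = 0.9144 m, so 11706.492 m = 11706.492 / 0.9144 = 12802.375 yard ≈ 1.28e+04 yard (4 s.f.). Final answer: 1.28e+04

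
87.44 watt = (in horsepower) 87.44 watt = 87.44 W. 1 horsepower = 745.69987 W, so 87.44 W = 87.44 / 745.69987 = 0.11725897 horsepower ≈ 0.1173 horsepower (4 s.f.). Final answer: 0.1173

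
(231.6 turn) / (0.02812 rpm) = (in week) 0.8171. Check: 1 turn = 6.2831853 rad, so 231.6 turn = 231.6 * 6.2831853 = 1455.1857 rad. 1 rpm = 0.10471976 rad/s, so 0.02812 rpm = 0.02812 * 0.10471976 = 0.0029447195 rad/s. Combine: 1455.1857 rad / 0.0029447195 rad/s = 494167.85 s. 1 week = 604800 s, so 494167.85 s = 494167.85 / 604800 = 0.81707647 week ≈ 0.8171 week (4 s.f.).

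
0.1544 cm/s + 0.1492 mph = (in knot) 1 cm/s = 0.01 m/s, so 0.1544 cm/s = 0.1544 * 0.01 = 0.001544 m/s. 1 mph = 0.44704 m/s, so 0.1492 mph = 0.1492 * 0.44704 = 0.066698368 m/s. Sum: 0.001544 + 0.066698368 = 0.068242368 m/s. 1 knot = 0.51444444 m/s, so 0.068242368 m/s = 0.068242368 / 0.51444444 = 0.13265255 knot ≈ 0.1327 knot (4 s.f.). Final answer: 0.1327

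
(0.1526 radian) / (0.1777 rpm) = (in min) 0.1526 radian = 0.1526 rad. 1 rpm = 0.10471976 rad/s, so 0.1777 rpm = 0.1777 * 0.10471976 = 0.0186087 rad/s. Combine: 0.1526 rad / 0.0186087 rad/s = 8.2004652 s. 1 min = 60 s, so 8.2004652 s = 8.2004652 / 60 = 0.13667442 min ≈ 0.1367 min (4 s.f.). Final answer: 0.1367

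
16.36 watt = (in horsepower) 16.36 watt = 16.36 W. 1 horsepower = 745.69987 W, so 16.36 W = 16.36 / 745.69987 = 0.021939121 horsepower ≈ 0.02194 horsepower (4 s.f.). Final answer: 0.02194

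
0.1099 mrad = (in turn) 1.749e-05. Check: 1 mrad = 0.001 rad, so 0.1099 mrad = 0.1099 * 0.001 = 0.0001099 rad. 1 turn = 6.2831853 rad, so 0.0001099 rad = 0.0001099 / 6.2831853 = 1.7491128e-05 turn ≈ 1.749e-05 turn (4 s.f.).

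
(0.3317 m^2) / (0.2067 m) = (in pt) 0.3317 m^2 is already in m^2. 0.2067 m is already in m. Combine: 0.3317 m^2 / 0.2067 m = 1.6047412 m. 1 pt = 0.00035277778 m, so 1.6047412 m = 1.6047412 / 0.00035277778 = 4548.8726 pt ≈ 4549 pt (4 s.f.). Final answer: 4549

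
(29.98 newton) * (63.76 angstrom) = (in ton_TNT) 4.569e-17. Check: 29.98 newton = 29.98 N. 1 angstrom = 1e-10 m, so 63.76 angstrom = 63.76 * 1e-10 = 6.376e-09 m. Combine: 29.98 N * 6.376e-09 m = 1.9115248e-07 J. 1 ton_TNT = 4.184e+09 J, so 1.9115248e-07 J = 1.9115248e-07 / 4.184e+09 = 4.5686539e-17 ton_TNT ≈ 4.569e-17 ton_TNT (4 s.f.).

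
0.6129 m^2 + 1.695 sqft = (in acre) 0.0001904. Check: 0.6129 m^2 is already in m^2. 1 sqft = 0.09290304 m^2, so 1.695 sqft = 1.695 * 0.09290304 = 0.15747065 m^2. Sum: 0.6129 + 0.15747065 = 0.77037065 m^2. 1 acre = 4046.8564 m^2, so 0.77037065 m^2 = 0.77037065 / 4046.8564 = 0.00019036273 acre ≈ 0.0001904 acre (4 s.f.).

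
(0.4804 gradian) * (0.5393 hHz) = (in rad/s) 1 gradian = 0.015707963 rad, so 0.4804 gradian = 0.4804 * 0.015707963 = 0.0075461056 rad. 1 hHz = 100 Hz, so 0.5393 hHz = 0.5393 * 100 = 53.93 Hz. Combine: 0.0075461056 rad * 53.93 Hz = 0.40696147 rad/s. Result: 0.40696147 rad/s ≈ 0.407 rad/s (4 s.f.). Final answer: 0.407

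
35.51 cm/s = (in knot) 0.6903. Check: 1 cm/s = 0.01 m/s, so 35.51 cm/s = 35.51 * 0.01 = 0.3551 m/s. 1 knot = 0.51444444 m/s, so 0.3551 m/s = 0.3551 / 0.51444444 = 0.69025918 knot ≈ 0.6903 knot (4 s.f.).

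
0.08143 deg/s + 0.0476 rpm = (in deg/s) 1 deg/s = 0.017453293 rad/s, so 0.08143 deg/s = 0.08143 * 0.017453293 = 0.0014212216 rad/s. 1 rpm = 0.10471976 rad/s, so 0.0476 rpm = 0.0476 * 0.10471976 = 0.0049846603 rad/s. Sum: 0.0014212216 + 0.0049846603 = 0.006405882 rad/s. 1 deg/s = 0.017453293 rad/s, so 0.006405882 rad/s = 0.006405882 / 0.017453293 = 0.36703 deg/s ≈ 0.367 deg/s (4 s.f.). Final answer: 0.367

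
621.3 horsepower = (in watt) 1 horsepower = 745.69987 W, so 621.3 horsepower = 621.3 * 745.69987 = 463303.33 W. 463303.33 W = 463303.33 watt ≈ 4.633e+05 watt (4 s.f.). Final answer: 4.633e+05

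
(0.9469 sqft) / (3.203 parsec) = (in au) 5.95e-30. Check: 1 sqft = 0.09290304 m^2, so 0.9469 sqft = 0.9469 * 0.09290304 = 0.087969889 m^2. 1 parsec = 3.0856776e+16 m, so 3.203 parsec = 3.203 * 3.0856776e+16 = 9.8834253e+16 m. Combine: 0.087969889 m^2 / 9.8834253e+16 m = 8.9007491e-19 m. 1 au = 1.4959787e+11 m, so 8.9007491e-19 m = 8.9007491e-19 / 1.4959787e+11 = 5.9497833e-30 au ≈ 5.95e-30 au (4 s.f.).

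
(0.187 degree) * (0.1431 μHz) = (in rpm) 4.46e-09. Check: 1 degree = 0.017453293 rad, so 0.187 degree = 0.187 * 0.017453293 = 0.0032637657 rad. 1 μHz = 1e-06 Hz, so 0.1431 μHz = 0.1431 * 1e-06 = 1.431e-07 Hz. Combine: 0.0032637657 rad * 1.431e-07 Hz = 4.6704487e-10 rad/s. 1 rpm = 0.10471976 rad/s, so 4.6704487e-10 rad/s = 4.6704487e-10 / 0.10471976 = 4.45995e-09 rpm ≈ 4.46e-09 rpm (4 s.f.).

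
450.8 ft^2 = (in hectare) 1 ft^2 = 0.09290304 m^2, so 450.8 ft^2 = 450.8 * 0.09290304 = 41.88069 m^2. 1 hectare = 10000 m^2, so 41.88069 m^2 = 41.88069 / 10000 = 0.004188069 hectare ≈ 0.004188 hectare (4 s.f.). Final answer: 0.004188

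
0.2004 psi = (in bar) 1 psi = 6894.7573 Pa, so 0.2004 psi = 0.2004 * 6894.7573 = 1381.7094 Pa. 1 bar = 100000 Pa, so 1381.7094 Pa = 1381.7094 / 100000 = 0.013817094 bar ≈ 0.01382 bar (4 s.f.). Final answer: 0.01382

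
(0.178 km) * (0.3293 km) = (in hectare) 1 km = 1000 m, so 0.178 km = 0.178 * 1000 = 178 m. 1 km = 1000 m, so 0.3293 km = 0.3293 * 1000 = 329.3 m. Combine: 178 m * 329.3 m = 58615.4 m^2. 1 hectare = 10000 m^2, so 58615.4 m^2 = 58615.4 / 10000 = 5.86154 hectare ≈ 5.862 hectare (4 s.f.). Final answer: 5.862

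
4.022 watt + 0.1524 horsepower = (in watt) 117.7. Check: 4.022 watt = 4.022 W. 1 horsepower = 745.69987 W, so 0.1524 horsepower = 0.1524 * 745.69987 = 113.64466 W. Sum: 4.022 + 113.64466 = 117.66666 W. 117.66666 W = 117.66666 watt ≈ 117.7 watt (4 s.f.).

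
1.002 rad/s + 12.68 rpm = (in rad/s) 2.33. Check: 1.002 rad/s is already in rad/s. 1 rpm = 0.10471976 rad/s, so 12.68 rpm = 12.68 * 0.10471976 = 1.3278465 rad/s. Sum: 1.002 + 1.3278465 = 2.3298465 rad/s. Result: 2.3298465 rad/s ≈ 2.33 rad/s (4 s.f.).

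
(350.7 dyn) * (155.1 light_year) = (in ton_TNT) 1 dyn = 1e-05 N, so 350.7 dyn = 350.7 * 1e-05 = 0.003507 N. 1 light_year = 9.4607305e+15 m, so 155.1 light_year = 155.1 * 9.4607305e+15 = 1.4673593e+18 m. Combine: 0.003507 N * 1.4673593e+18 m = 5.1460291e+15 J. 1 ton_TNT = 4.184e+09 J, so 5.1460291e+15 J = 5.1460291e+15 / 4.184e+09 = 1229930.5 ton_TNT ≈ 1.23e+06 ton_TNT (4 s.f.). Final answer: 1.23e+06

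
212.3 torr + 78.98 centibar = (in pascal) 1.073e+05. Check: 1 torr = 133.32237 Pa, so 212.3 torr = 212.3 * 133.32237 = 28304.339 Pa. 1 centibar = 1000 Pa, so 78.98 centibar = 78.98 * 1000 = 78980 Pa. Sum: 28304.339 + 78980 = 107284.34 Pa. 107284.34 Pa = 107284.34 pascal ≈ 1.073e+05 pascal (4 s.f.).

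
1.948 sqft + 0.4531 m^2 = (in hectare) 6.341e-05. Check: 1 sqft = 0.09290304 m^2, so 1.948 sqft = 1.948 * 0.09290304 = 0.18097512 m^2. 0.4531 m^2 is already in m^2. Sum: 0.18097512 + 0.4531 = 0.63407512 m^2. 1 hectare = 10000 m^2, so 0.63407512 m^2 = 0.63407512 / 10000 = 6.3407512e-05 hectare ≈ 6.341e-05 hectare (4 s.f.).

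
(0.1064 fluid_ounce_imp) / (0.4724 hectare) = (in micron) 1 fluid_ounce_imp = 2.8413063e-05 m^3, so 0.1064 fluid_ounce_imp = 0.1064 * 2.8413063e-05 = 3.0231499e-06 m^3. 1 hectare = 10000 m^2, so 0.4724 hectare = 0.4724 * 10000 = 4724 m^2. Combine: 3.0231499e-06 m^3 / 4724 m^2 = 6.3995551e-10 m. 1 micron = 1e-06 m, so 6.3995551e-10 m = 6.3995551e-10 / 1e-06 = 0.00063995551 micron ≈ 0.00064 micron (4 s.f.). Final answer: 0.00064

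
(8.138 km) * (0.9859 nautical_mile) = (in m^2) 1 km = 1000 m, so 8.138 km = 8.138 * 1000 = 8138 m. 1 nautical_mile = 1852 m, so 0.9859 nautical_mile = 0.9859 * 1852 = 1825.8868 m. Combine: 8138 m * 1825.8868 m = 14859067 m^2. Result: 14859067 m^2 ≈ 1.486e+07 m^2 (4 s.f.). Final answer: 1.486e+07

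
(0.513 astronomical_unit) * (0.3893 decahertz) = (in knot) 1 astronomical_unit = 1.4959787e+11 m, so 0.513 astronomical_unit = 0.513 * 1.4959787e+11 = 7.6743708e+10 m. 1 decahertz = 10 Hz, so 0.3893 decahertz = 0.3893 * 10 = 3.893 Hz. Combine: 7.6743708e+10 m * 3.893 Hz = 2.9876325e+11 m/s. 1 knot = 0.51444444 m/s, so 2.9876325e+11 m/s = 2.9876325e+11 / 0.51444444 = 5.8074931e+11 knot ≈ 5.807e+11 knot (4 s.f.). Final answer: 5.807e+11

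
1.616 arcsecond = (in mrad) 0.007835. Check: 1 arcsecond = 4.8481368e-06 rad, so 1.616 arcsecond = 1.616 * 4.8481368e-06 = 7.8345891e-06 rad. 1 mrad = 0.001 rad, so 7.8345891e-06 rad = 7.8345891e-06 / 0.001 = 0.0078345891 mrad ≈ 0.007835 mrad (4 s.f.).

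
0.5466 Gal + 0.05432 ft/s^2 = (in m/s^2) 0.02202. Check: 1 Gal = 0.01 m/s^2, so 0.5466 Gal = 0.5466 * 0.01 = 0.005466 m/s^2. 1 ft/s^2 = 0.3048 m/s^2, so 0.05432 ft/s^2 = 0.05432 * 0.3048 = 0.016556736 m/s^2. Sum: 0.005466 + 0.016556736 = 0.022022736 m/s^2. Result: 0.022022736 m/s^2 ≈ 0.02202 m/s^2 (4 s.f.).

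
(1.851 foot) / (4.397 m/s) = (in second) 0.1283. Check: 1 foot = 0.3048 m, so 1.851 foot = 1.851 * 0.3048 = 0.5641848 m. 4.397 m/s is already in m/s. Combine: 0.5641848 m / 4.397 m/s = 0.1283113 s. 0.1283113 s = 0.1283113 second ≈ 0.1283 second (4 s.f.).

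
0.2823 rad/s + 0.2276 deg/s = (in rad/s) 0.2863. Check: 0.2823 rad/s is already in rad/s. 1 deg/s = 0.017453293 rad/s, so 0.2276 deg/s = 0.2276 * 0.017453293 = 0.0039723694 rad/s. Sum: 0.2823 + 0.0039723694 = 0.28627237 rad/s. Result: 0.28627237 rad/s ≈ 0.2863 rad/s (4 s.f.).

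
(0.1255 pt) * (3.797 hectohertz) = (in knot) 1 pt = 0.00035277778 m, so 0.1255 pt = 0.1255 * 0.00035277778 = 4.4273611e-05 m. 1 hectohertz = 100 Hz, so 3.797 hectohertz = 3.797 * 100 = 379.7 Hz. Combine: 4.4273611e-05 m * 379.7 Hz = 0.01681069 m/s. 1 knot = 0.51444444 m/s, so 0.01681069 m/s = 0.01681069 / 0.51444444 = 0.032677367 knot ≈ 0.03268 knot (4 s.f.). Final answer: 0.03268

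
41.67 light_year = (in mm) 1 light_year = 9.4607305e+15 m, so 41.67 light_year = 41.67 * 9.4607305e+15 = 3.9422864e+17 m. 1 mm = 0.001 m, so 3.9422864e+17 m = 3.9422864e+17 / 0.001 = 3.9422864e+20 mm ≈ 3.942e+20 mm (4 s.f.). Final answer: 3.942e+20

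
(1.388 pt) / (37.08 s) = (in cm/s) 1 pt = 0.00035277778 m, so 1.388 pt = 1.388 * 0.00035277778 = 0.00048965556 m. 37.08 s is already in s. Combine: 0.00048965556 m / 37.08 s = 1.3205382e-05 m/s. 1 cm/s = 0.01 m/s, so 1.3205382e-05 m/s = 1.3205382e-05 / 0.01 = 0.0013205382 cm/s ≈ 0.001321 cm/s (4 s.f.). Final answer: 0.001321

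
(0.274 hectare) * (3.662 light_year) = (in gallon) 2.508e+22. Check: 1 hectare = 10000 m^2, so 0.274 hectare = 0.274 * 10000 = 2740 m^2. 1 light_year = 9.4607305e+15 m, so 3.662 light_year = 3.662 * 9.4607305e+15 = 3.4645195e+16 m. Combine: 2740 m^2 * 3.4645195e+16 m = 9.4927834e+19 m^3. 1 gallon = 0.0037854118 m^3, so 9.4927834e+19 m^3 = 9.4927834e+19 / 0.0037854118 = 2.5077281e+22 gallon ≈ 2.508e+22 gallon (4 s.f.).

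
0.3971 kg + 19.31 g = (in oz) 0.3971 kg is already in kg. 1 g = 0.001 kg, so 19.31 g = 19.31 * 0.001 = 0.01931 kg. Sum: 0.3971 + 0.01931 = 0.41641 kg. 1 oz = 0.028349523 kg, so 0.41641 kg = 0.41641 / 0.028349523 = 14.68843 oz ≈ 14.69 oz (4 s.f.). Final answer: 14.69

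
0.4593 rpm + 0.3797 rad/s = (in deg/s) 24.51. Check: 1 rpm = 0.10471976 rad/s, so 0.4593 rpm = 0.4593 * 0.10471976 = 0.048097784 rad/s. 0.3797 rad/s is already in rad/s. Sum: 0.048097784 + 0.3797 = 0.42779778 rad/s. 1 deg/s = 0.017453293 rad/s, so 0.42779778 rad/s = 0.42779778 / 0.017453293 = 24.511007 deg/s ≈ 24.51 deg/s (4 s.f.).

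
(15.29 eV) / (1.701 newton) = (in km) 1.44e-21. Check: 1 eV = 1.6021766e-19 J, so 15.29 eV = 15.29 * 1.6021766e-19 = 2.4497281e-18 J. 1.701 newton = 1.701 N. Combine: 2.4497281e-18 J / 1.701 N = 1.4401694e-18 m. 1 km = 1000 m, so 1.4401694e-18 m = 1.4401694e-18 / 1000 = 1.4401694e-21 km ≈ 1.44e-21 km (4 s.f.).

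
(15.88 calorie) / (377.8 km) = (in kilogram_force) 1 calorie = 4.184 J, so 15.88 calorie = 15.88 * 4.184 = 66.44192 J. 1 km = 1000 m, so 377.8 km = 377.8 * 1000 = 377800 m. Combine: 66.44192 J / 377800 m = 0.00017586533 N. 1 kilogram_force = 9.80665 N, so 0.00017586533 N = 0.00017586533 / 9.80665 = 1.7933272e-05 kilogram_force ≈ 1.793e-05 kilogram_force (4 s.f.). Final answer: 1.793e-05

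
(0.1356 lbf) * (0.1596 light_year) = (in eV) 5.685e+33. Check: 1 lbf = 4.4482216 N, so 0.1356 lbf = 0.1356 * 4.4482216 = 0.60317885 N. 1 light_year = 9.4607305e+15 m, so 0.1596 light_year = 0.1596 * 9.4607305e+15 = 1.5099326e+15 m. Combine: 0.60317885 N * 1.5099326e+15 m = 9.107594e+14 J. 1 eV = 1.6021766e-19 J, so 9.107594e+14 J = 9.107594e+14 / 1.6021766e-19 = 5.6845131e+33 eV ≈ 5.685e+33 eV (4 s.f.).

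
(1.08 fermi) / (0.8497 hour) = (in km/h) 1.271e-18. Check: 1 fermi = 1e-15 m, so 1.08 fermi = 1.08 * 1e-15 = 1.08e-15 m. 1 hour = 3600 s, so 0.8497 hour = 0.8497 * 3600 = 3058.92 s. Combine: 1.08e-15 m / 3058.92 s = 3.5306579e-19 m/s. 1 km/h = 0.27777778 m/s, so 3.5306579e-19 m/s = 3.5306579e-19 / 0.27777778 = 1.2710368e-18 km/h ≈ 1.271e-18 km/h (4 s.f.).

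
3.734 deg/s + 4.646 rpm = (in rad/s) 0.5517. Check: 1 deg/s = 0.017453293 rad/s, so 3.734 deg/s = 3.734 * 0.017453293 = 0.065170594 rad/s. 1 rpm = 0.10471976 rad/s, so 4.646 rpm = 4.646 * 0.10471976 = 0.48652798 rad/s. Sum: 0.065170594 + 0.48652798 = 0.55169858 rad/s. Result: 0.55169858 rad/s ≈ 0.5517 rad/s (4 s.f.).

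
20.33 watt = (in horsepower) 20.33 watt = 20.33 W. 1 horsepower = 745.69987 W, so 20.33 W = 20.33 / 745.69987 = 0.027262979 horsepower ≈ 0.02726 horsepower (4 s.f.). Final answer: 0.02726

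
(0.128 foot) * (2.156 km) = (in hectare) 0.008412. Check: 1 foot = 0.3048 m, so 0.128 foot = 0.128 * 0.3048 = 0.0390144 m. 1 km = 1000 m, so 2.156 km = 2.156 * 1000 = 2156 m. Combine: 0.0390144 m * 2156 m = 84.115046 m^2. 1 hectare = 10000 m^2, so 84.115046 m^2 = 84.115046 / 10000 = 0.0084115046 hectare ≈ 0.008412 hectare (4 s.f.).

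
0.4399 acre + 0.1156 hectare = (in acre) 1 acre = 4046.8564 m^2, so 0.4399 acre = 0.4399 * 4046.8564 = 1780.2121 m^2. 1 hectare = 10000 m^2, so 0.1156 hectare = 0.1156 * 10000 = 1156 m^2. Sum: 1780.2121 + 1156 = 2936.2121 m^2. 1 acre = 4046.8564 m^2, so 2936.2121 m^2 = 2936.2121 / 4046.8564 = 0.72555382 acre ≈ 0.7256 acre (4 s.f.). Final answer: 0.7256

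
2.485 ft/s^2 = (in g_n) 1 ft/s^2 = 0.3048 m/s^2, so 2.485 ft/s^2 = 2.485 * 0.3048 = 0.757428 m/s^2. 1 g_n = 9.80665 m/s^2, so 0.757428 m/s^2 = 0.757428 / 9.80665 = 0.077236161 g_n ≈ 0.07724 g_n (4 s.f.). Final answer: 0.07724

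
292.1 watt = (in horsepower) 292.1 watt = 292.1 W. 1 horsepower = 745.69987 W, so 292.1 W = 292.1 / 745.69987 = 0.39171255 horsepower ≈ 0.3917 horsepower (4 s.f.). Final answer: 0.3917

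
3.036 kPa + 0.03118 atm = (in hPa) 61.95. Check: 1 kPa = 1000 Pa, so 3.036 kPa = 3.036 * 1000 = 3036 Pa. 1 atm = 101325 Pa, so 0.03118 atm = 0.03118 * 101325 = 3159.3135 Pa. Sum: 3036 + 3159.3135 = 6195.3135 Pa. 1 hPa = 100 Pa, so 6195.3135 Pa = 6195.3135 / 100 = 61.953135 hPa ≈ 61.95 hPa (4 s.f.).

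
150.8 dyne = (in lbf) 1 dyne = 1e-05 N, so 150.8 dyne = 150.8 * 1e-05 = 0.001508 N. 1 lbf = 4.4482216 N, so 0.001508 N = 0.001508 / 4.4482216 = 0.00033901189 lbf ≈ 0.000339 lbf (4 s.f.). Final answer: 0.000339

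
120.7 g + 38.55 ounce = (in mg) 1 g = 0.001 kg, so 120.7 g = 120.7 * 0.001 = 0.1207 kg. 1 ounce = 0.028349523 kg, so 38.55 ounce = 38.55 * 0.028349523 = 1.0928741 kg. Sum: 0.1207 + 1.0928741 = 1.2135741 kg. 1 mg = 1e-06 kg, so 1.2135741 kg = 1.2135741 / 1e-06 = 1213574.1 mg ≈ 1.214e+06 mg (4 s.f.). Final answer: 1.214e+06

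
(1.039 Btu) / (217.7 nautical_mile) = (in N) 0.002719. Check: 1 Btu = 1055.0559 J, so 1.039 Btu = 1.039 * 1055.0559 = 1096.203 J. 1 nautical_mile = 1852 m, so 217.7 nautical_mile = 217.7 * 1852 = 403180.4 m. Combine: 1096.203 J / 403180.4 m = 0.0027188897 N. Result: 0.0027188897 N ≈ 0.002719 N (4 s.f.).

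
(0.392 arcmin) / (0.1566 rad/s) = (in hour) 2.023e-07. Check: 1 arcmin = 0.00029088821 rad, so 0.392 arcmin = 0.392 * 0.00029088821 = 0.00011402818 rad. 0.1566 rad/s is already in rad/s. Combine: 0.00011402818 rad / 0.1566 rad/s = 0.00072814928 s. 1 hour = 3600 s, so 0.00072814928 s = 0.00072814928 / 3600 = 2.0226369e-07 hour ≈ 2.023e-07 hour (4 s.f.).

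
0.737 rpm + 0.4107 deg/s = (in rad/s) 0.08435. Check: 1 rpm = 0.10471976 rad/s, so 0.737 rpm = 0.737 * 0.10471976 = 0.07717846 rad/s. 1 deg/s = 0.017453293 rad/s, so 0.4107 deg/s = 0.4107 * 0.017453293 = 0.0071680672 rad/s. Sum: 0.07717846 + 0.0071680672 = 0.084346527 rad/s. Result: 0.084346527 rad/s ≈ 0.08435 rad/s (4 s.f.).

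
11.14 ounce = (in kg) 0.3158. Check: 1 ounce = 0.028349523 kg, so 11.14 ounce = 11.14 * 0.028349523 = 0.31581369 kg. Result: 0.31581369 kg ≈ 0.3158 kg (4 s.f.).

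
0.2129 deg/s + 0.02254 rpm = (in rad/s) 1 deg/s = 0.017453293 rad/s, so 0.2129 deg/s = 0.2129 * 0.017453293 = 0.003715806 rad/s. 1 rpm = 0.10471976 rad/s, so 0.02254 rpm = 0.02254 * 0.10471976 = 0.0023603833 rad/s. Sum: 0.003715806 + 0.0023603833 = 0.0060761893 rad/s. Result: 0.0060761893 rad/s ≈ 0.006076 rad/s (4 s.f.). Final answer: 0.006076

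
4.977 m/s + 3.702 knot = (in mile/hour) 4.977 m/s is already in m/s. 1 knot = 0.51444444 m/s, so 3.702 knot = 3.702 * 0.51444444 = 1.9044733 m/s. Sum: 4.977 + 1.9044733 = 6.8814733 m/s. 1 mile/hour = 0.44704 m/s, so 6.8814733 m/s = 6.8814733 / 0.44704 = 15.393417 mile/hour ≈ 15.39 mile/hour (4 s.f.). Final answer: 15.39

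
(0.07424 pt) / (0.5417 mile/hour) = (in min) 1 pt = 0.00035277778 m, so 0.07424 pt = 0.07424 * 0.00035277778 = 2.6190222e-05 m. 1 mile/hour = 0.44704 m/s, so 0.5417 mile/hour = 0.5417 * 0.44704 = 0.24216157 m/s. Combine: 2.6190222e-05 m / 0.24216157 m/s = 0.00010815185 s. 1 min = 60 s, so 0.00010815185 s = 0.00010815185 / 60 = 1.8025309e-06 min ≈ 1.803e-06 min (4 s.f.). Final answer: 1.803e-06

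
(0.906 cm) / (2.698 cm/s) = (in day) 1 cm = 0.01 m, so 0.906 cm = 0.906 * 0.01 = 0.00906 m. 1 cm/s = 0.01 m/s, so 2.698 cm/s = 2.698 * 0.01 = 0.02698 m/s. Combine: 0.00906 m / 0.02698 m/s = 0.3358043 s. 1 day = 86400 s, so 0.3358043 s = 0.3358043 / 86400 = 3.8866238e-06 day ≈ 3.887e-06 day (4 s.f.). Final answer: 3.887e-06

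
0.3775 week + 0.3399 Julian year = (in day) 126.8. Check: 1 week = 604800 s, so 0.3775 week = 0.3775 * 604800 = 228312 s. 1 Julian year = 31557600 s, so 0.3399 Julian year = 0.3399 * 31557600 = 10726428 s. Sum: 228312 + 10726428 = 10954740 s. 1 day = 86400 s, so 10954740 s = 10954740 / 86400 = 126.79098 day ≈ 126.8 day (4 s.f.).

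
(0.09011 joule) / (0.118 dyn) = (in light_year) 0.09011 joule = 0.09011 J. 1 dyn = 1e-05 N, so 0.118 dyn = 0.118 * 1e-05 = 1.18e-06 N. Combine: 0.09011 J / 1.18e-06 N = 76364.407 m. 1 light_year = 9.4607305e+15 m, so 76364.407 m = 76364.407 / 9.4607305e+15 = 8.0717242e-12 light_year ≈ 8.072e-12 light_year (4 s.f.). Final answer: 8.072e-12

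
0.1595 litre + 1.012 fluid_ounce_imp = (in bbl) 0.001184. Check: 1 litre = 0.001 m^3, so 0.1595 litre = 0.1595 * 0.001 = 0.0001595 m^3. 1 fluid_ounce_imp = 2.8413063e-05 m^3, so 1.012 fluid_ounce_imp = 1.012 * 2.8413063e-05 = 2.8754019e-05 m^3. Sum: 0.0001595 + 2.8754019e-05 = 0.00018825402 m^3. 1 bbl = 0.15898729 m^3, so 0.00018825402 m^3 = 0.00018825402 / 0.15898729 = 0.0011840822 bbl ≈ 0.001184 bbl (4 s.f.).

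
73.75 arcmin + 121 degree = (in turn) 1 arcmin = 0.00029088821 rad, so 73.75 arcmin = 73.75 * 0.00029088821 = 0.021453005 rad. 1 degree = 0.017453293 rad, so 121 degree = 121 * 0.017453293 = 2.1118484 rad. Sum: 0.021453005 + 2.1118484 = 2.1333014 rad. 1 turn = 6.2831853 rad, so 2.1333014 rad = 2.1333014 / 6.2831853 = 0.33952546 turn ≈ 0.3395 turn (4 s.f.). Final answer: 0.3395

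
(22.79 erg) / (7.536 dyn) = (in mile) 1.879e-05. Check: 1 erg = 1e-07 J, so 22.79 erg = 22.79 * 1e-07 = 2.279e-06 J. 1 dyn = 1e-05 N, so 7.536 dyn = 7.536 * 1e-05 = 7.536e-05 N. Combine: 2.279e-06 J / 7.536e-05 N = 0.030241507 m. 1 mile = 1609.344 m, so 0.030241507 m = 0.030241507 / 1609.344 = 1.8791202e-05 mile ≈ 1.879e-05 mile (4 s.f.).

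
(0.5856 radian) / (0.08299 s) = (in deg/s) 0.5856 radian = 0.5856 rad. 0.08299 s is already in s. Combine: 0.5856 rad / 0.08299 s = 7.0562718 rad/s. 1 deg/s = 0.017453293 rad/s, so 7.0562718 rad/s = 7.0562718 / 0.017453293 = 404.2946 deg/s ≈ 404.3 deg/s (4 s.f.). Final answer: 404.3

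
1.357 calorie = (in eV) 3.544e+19. Check: 1 calorie = 4.184 J, so 1.357 calorie = 1.357 * 4.184 = 5.677688 J. 1 eV = 1.6021766e-19 J, so 5.677688 J = 5.677688 / 1.6021766e-19 = 3.5437341e+19 eV ≈ 3.544e+19 eV (4 s.f.).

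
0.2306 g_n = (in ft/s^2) 7.419. Check: 1 g_n = 9.80665 m/s^2, so 0.2306 g_n = 0.2306 * 9.80665 = 2.2614135 m/s^2. 1 ft/s^2 = 0.3048 m/s^2, so 2.2614135 m/s^2 = 2.2614135 / 0.3048 = 7.4193356 ft/s^2 ≈ 7.419 ft/s^2 (4 s.f.).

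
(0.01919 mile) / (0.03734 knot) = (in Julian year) 1 mile = 1609.344 m, so 0.01919 mile = 0.01919 * 1609.344 = 30.883311 m. 1 knot = 0.51444444 m/s, so 0.03734 knot = 0.03734 * 0.51444444 = 0.019209356 m/s. Combine: 30.883311 m / 0.019209356 m/s = 1607.7224 s. 1 Julian year = 31557600 s, so 1607.7224 s = 1607.7224 / 31557600 = 5.0945649e-05 Julian year ≈ 5.095e-05 Julian year (4 s.f.). Final answer: 5.095e-05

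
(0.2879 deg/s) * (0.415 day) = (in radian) 1 deg/s = 0.017453293 rad/s, so 0.2879 deg/s = 0.2879 * 0.017453293 = 0.0050248029 rad/s. 1 day = 86400 s, so 0.415 day = 0.415 * 86400 = 35856 s. Combine: 0.0050248029 rad/s * 35856 s = 180.16933 rad. 180.16933 rad = 180.16933 radian ≈ 180.2 radian (4 s.f.). Final answer: 180.2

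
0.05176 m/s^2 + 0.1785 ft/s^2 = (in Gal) 10.62. Check: 0.05176 m/s^2 is already in m/s^2. 1 ft/s^2 = 0.3048 m/s^2, so 0.1785 ft/s^2 = 0.1785 * 0.3048 = 0.0544068 m/s^2. Sum: 0.05176 + 0.0544068 = 0.1061668 m/s^2. 1 Gal = 0.01 m/s^2, so 0.1061668 m/s^2 = 0.1061668 / 0.01 = 10.61668 Gal ≈ 10.62 Gal (4 s.f.).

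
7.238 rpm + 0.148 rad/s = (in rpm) 8.651. Check: 1 rpm = 0.10471976 rad/s, so 7.238 rpm = 7.238 * 0.10471976 = 0.75796159 rad/s. 0.148 rad/s is already in rad/s. Sum: 0.75796159 + 0.148 = 0.90596159 rad/s. 1 rpm = 0.10471976 rad/s, so 0.90596159 rad/s = 0.90596159 / 0.10471976 = 8.6512959 rpm ≈ 8.651 rpm (4 s.f.).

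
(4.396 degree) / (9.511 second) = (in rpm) 1 degree = 0.017453293 rad, so 4.396 degree = 4.396 * 0.017453293 = 0.076724674 rad. 9.511 second = 9.511 s. Combine: 0.076724674 rad / 9.511 s = 0.0080669408 rad/s. 1 rpm = 0.10471976 rad/s, so 0.0080669408 rad/s = 0.0080669408 / 0.10471976 = 0.07703361 rpm ≈ 0.07703 rpm (4 s.f.). Final answer: 0.07703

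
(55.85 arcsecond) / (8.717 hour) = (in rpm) 8.239e-08. Check: 1 arcsecond = 4.8481368e-06 rad, so 55.85 arcsecond = 55.85 * 4.8481368e-06 = 0.00027076844 rad. 1 hour = 3600 s, so 8.717 hour = 8.717 * 3600 = 31381.2 s. Combine: 0.00027076844 rad / 31381.2 s = 8.6283648e-09 rad/s. 1 rpm = 0.10471976 rad/s, so 8.6283648e-09 rad/s = 8.6283648e-09 / 0.10471976 = 8.2394814e-08 rpm ≈ 8.239e-08 rpm (4 s.f.).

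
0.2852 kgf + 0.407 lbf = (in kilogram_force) 0.4698. Check: 1 kgf = 9.80665 N, so 0.2852 kgf = 0.2852 * 9.80665 = 2.7968566 N. 1 lbf = 4.4482216 N, so 0.407 lbf = 0.407 * 4.4482216 = 1.8104262 N. Sum: 2.7968566 + 1.8104262 = 4.6072828 N. 1 kilogram_force = 9.80665 N, so 4.6072828 N = 4.6072828 / 9.80665 = 0.46981209 kilogram_force ≈ 0.4698 kilogram_force (4 s.f.).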